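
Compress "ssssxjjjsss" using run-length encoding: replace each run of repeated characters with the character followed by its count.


Input: 'ssssxjjjsss'
Operation: identify consecutive runs
Runs: 'ssss' -> s4, 'x' -> x1, 'jjj' -> j3, 'sss' -> s3
Encoded: s4x1j3s3


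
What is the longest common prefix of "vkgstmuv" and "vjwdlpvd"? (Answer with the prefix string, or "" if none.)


String 1: 'vkgstmuv'
String 2: 'vjwdlpvd'
Compare position by position:
pos 0: 'v' vs 'v' match
pos 1: 'k' vs 'j' differ -> stop
Longest common prefix: "v" (length 1)


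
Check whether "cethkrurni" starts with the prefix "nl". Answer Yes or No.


Input string: 'cethkrurni'
Prefix to check: 'nl'
First 2 characters of input: 'ce'
Match: False
Result: No


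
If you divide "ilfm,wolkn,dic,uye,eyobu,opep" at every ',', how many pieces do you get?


Input string: 'ilfm,wolkn,dic,uye,eyobu,opep'
Delimiter: ','
Split result: 'ilfm', 'wolkn', 'dic', 'uye', 'eyobu', 'opep'
Number of parts: 6


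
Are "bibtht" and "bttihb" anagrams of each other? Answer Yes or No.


String 1: 'bibtht' -> sorted: 'bbhitt'
String 2: 'bttihb' -> sorted: 'bbhitt'
Compare sorted forms: 'bbhitt' == 'bbhitt'
Anagram: Yes


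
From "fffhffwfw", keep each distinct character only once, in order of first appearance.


Input: 'fffhffwfw'
Operation: keep first occurrence of each character
Scan: s[0]='f' new -> keep; s[1]='f' seen -> skip; s[2]='f' seen -> skip; s[3]='h' new -> keep; s[4]='f' seen -> skip; s[5]='f' seen -> skip; s[6]='w' new -> keep; s[7]='f' seen -> skip; s[8]='w' seen -> skip
Result: fhw


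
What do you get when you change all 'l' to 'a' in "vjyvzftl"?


Input string: 'vjyvzftl'
Operation: replace 'l' with 'a'
Positions of 'l': 7
After replacement: vjyvzfta


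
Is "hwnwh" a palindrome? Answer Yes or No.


Input string: 'hwnwh'
Reversed: 'hwnwh'
Compare pairs: s[0]='h' vs s[4]='h' (match), s[1]='w' vs s[3]='w' (match)
Palindrome: Yes


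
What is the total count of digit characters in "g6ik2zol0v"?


Input string: 'g6ik2zol0v'
Operation: count digit characters (0-9)
Scan: 'g', '6'(digit), 'i', 'k', '2'(digit), 'z', 'o', 'l', '0'(digit), 'v'
Digits found: 3
Result: 3


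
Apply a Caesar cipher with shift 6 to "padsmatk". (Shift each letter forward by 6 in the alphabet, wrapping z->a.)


Input: 'padsmatk', shift = 6
Operation: for each letter, (position + 6) mod 26
Mapping: 'p'(15+6=21)->'v', 'a'(0+6=6)->'g', 'd'(3+6=9)->'j', 's'(18+6=24)->'y', 'm'(12+6=18)->'s', 'a'(0+6=6)->'g', 't'(19+6=25)->'z', 'k'(10+6=16)->'q'
Result: vgjysgzq


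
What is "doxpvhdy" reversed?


Input string: 'doxpvhdy'
Operation: reverse character order
Original order: 'd' -> 'o' -> 'x' -> 'p' -> 'v' -> 'h' -> 'd' -> 'y'
Reversed order: 'y' -> 'd' -> 'h' -> 'v' -> 'p' -> 'x' -> 'o' -> 'd'
Result: ydhvpxod


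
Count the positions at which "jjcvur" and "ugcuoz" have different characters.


String 1: 'jjcvur'
String 2: 'ugcuoz'
Compare each position: pos 0: 'j'!='u', pos 1: 'j'!='g', pos 2: 'c'=='c', pos 3: 'v'!='u', pos 4: 'u'!='o', pos 5: 'r'!='z'
Differing positions: 5
Hamming distance: 5


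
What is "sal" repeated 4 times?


Input string: 'sal'
Operation: repeat 4 times
Concatenation: 'sal' + 'sal' + 'sal' + 'sal'
Result: salsalsalsal


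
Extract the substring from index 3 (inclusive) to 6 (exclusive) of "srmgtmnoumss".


Input string: 'srmgtmnoumss'
Operation: slice [3:6]
Extract characters: s[3]='g', s[4]='t', s[5]='m'
Result: gtm


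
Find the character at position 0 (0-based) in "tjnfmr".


Input string: 'tjnfmr'
Operation: get character at index 0
Index mapping: s[0]='t'
Result: 't'


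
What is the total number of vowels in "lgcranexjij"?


Input string: 'lgcranexjij'
Operation: count vowels (a, e, i, o, u)
Scan: s[0]='l', s[1]='g', s[2]='c', s[3]='r', s[4]='a' (vowel), s[5]='n', s[6]='e' (vowel), s[7]='x', s[8]='j', s[9]='i' (vowel), s[10]='j'
Vowels found: 3
Result: 3


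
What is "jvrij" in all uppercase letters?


Input string: 'jvrij'
Operation: convert each letter to uppercase
Mapping: 'j'->'J', 'v'->'V', 'r'->'R', 'i'->'I', 'j'->'J'
Result: JVRIJ


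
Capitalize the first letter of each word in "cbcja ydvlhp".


Input string: 'cbcja ydvlhp'
Operation: capitalize first letter of each word
Word transformations: 'cbcja'->'Cbcja', 'ydvlhp'->'Ydvlhp'
Result: Cbcja Ydvlhp


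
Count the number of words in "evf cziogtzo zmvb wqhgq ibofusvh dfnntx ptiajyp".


Input string: 'evf cziogtzo zmvb wqhgq ibofusvh dfnntx ptiajyp'
Operation: split by spaces
Words found: 'evf', 'cziogtzo', 'zmvb', 'wqhgq', 'ibofusvh', 'dfnntx', 'ptiajyp'
Word count: 7


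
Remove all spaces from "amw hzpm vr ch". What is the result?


Input string: 'amw hzpm vr ch'
Operation: remove all spaces
Words: 'amw', 'hzpm', 'vr', 'ch'
Join without spaces: amwhzpmvrch


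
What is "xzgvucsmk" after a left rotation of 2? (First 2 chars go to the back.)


Input: 'xzgvucsmk', shift = 2
Operation: split at index 2 and swap parts
Front part s[0:2] = 'xz'
Back part s[2:] = 'gvucsmk'
Rotated = back + front = 'gvucsmk' + 'xz'
Result: gvucsmkxz


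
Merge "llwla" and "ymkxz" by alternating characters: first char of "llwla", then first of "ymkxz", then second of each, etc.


String 1: 'llwla'
String 2: 'ymkxz'
Operation: alternate characters
Pairs: 'l'+'y', 'l'+'m', 'w'+'k', 'l'+'x', 'a'+'z'
Result: lylmwklxaz


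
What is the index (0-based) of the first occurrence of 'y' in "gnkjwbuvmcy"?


Input string: 'gnkjwbuvmcy'
Target: 'y'
Scanning left to right: s[0]='g', s[1]='n', s[2]='k', s[3]='j', s[4]='w', s[5]='b', s[6]='u', s[7]='v', s[8]='m', s[9]='c', s[10]='y'
First match at index: 10


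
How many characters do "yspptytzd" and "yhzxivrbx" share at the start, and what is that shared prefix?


String 1: 'yspptytzd'
String 2: 'yhzxivrbx'
Compare position by position:
pos 0: 'y' vs 'y' match
pos 1: 's' vs 'h' differ -> stop
Longest common prefix: "y" (length 1)


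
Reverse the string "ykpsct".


Input string: 'ykpsct'
Operation: reverse character order
Original order: 'y' -> 'k' -> 'p' -> 's' -> 'c' -> 't'
Reversed order: 't' -> 'c' -> 's' -> 'p' -> 'k' -> 'y'
Result: tcspky


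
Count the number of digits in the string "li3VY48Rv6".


Input string: 'li3VY48Rv6'
Operation: count digit characters (0-9)
Scan: 'l', 'i', '3'(digit), 'V', 'Y', '4'(digit), '8'(digit), 'R', 'v', '6'(digit)
Digits found: 4
Result: 4


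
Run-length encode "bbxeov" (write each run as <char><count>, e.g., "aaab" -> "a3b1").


Input: 'bbxeov'
Operation: identify consecutive runs
Runs: 'bb' -> b2, 'x' -> x1, 'e' -> e1, 'o' -> o1, 'v' -> v1
Encoded: b2x1e1o1v1


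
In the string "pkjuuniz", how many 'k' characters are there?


Input string: 'pkjuuniz'
Target character: 'k'
Scan each position: s[1]='k'
Matches found at indices: 1
Total: 1


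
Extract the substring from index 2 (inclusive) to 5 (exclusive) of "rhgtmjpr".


Input string: 'rhgtmjpr'
Operation: slice [2:5]
Extract characters: s[2]='g', s[3]='t', s[4]='m'
Result: gtm


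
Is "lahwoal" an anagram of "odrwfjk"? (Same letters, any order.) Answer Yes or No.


String 1: 'odrwfjk' -> sorted: 'dfjkorw'
String 2: 'lahwoal' -> sorted: 'aahllow'
Compare sorted forms: 'dfjkorw' != 'aahllow'
Anagram: No


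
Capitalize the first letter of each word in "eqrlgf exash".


Input string: 'eqrlgf exash'
Operation: capitalize first letter of each word
Word transformations: 'eqrlgf'->'Eqrlgf', 'exash'->'Exash'
Result: Eqrlgf Exash


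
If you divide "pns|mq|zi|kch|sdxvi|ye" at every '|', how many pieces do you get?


Input string: 'pns|mq|zi|kch|sdxvi|ye'
Delimiter: '|'
Split result: 'pns', 'mq', 'zi', 'kch', 'sdxvi', 'ye'
Number of parts: 6


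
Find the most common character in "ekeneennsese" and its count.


Input: 'ekeneennsese'
Operation: tally each character
Counts: 'e':6, 'k':1, 'n':3, 's':2
Maximum: 'e' appears 6 times


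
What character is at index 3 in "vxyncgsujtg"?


Input string: 'vxyncgsujtg'
Operation: get character at index 3
Index mapping: s[0]='v', s[1]='x', s[2]='y', s[3]='n'
Result: 'n'


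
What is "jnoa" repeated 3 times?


Input string: 'jnoa'
Operation: repeat 3 times
Concatenation: 'jnoa' + 'jnoa' + 'jnoa'
Result: jnoajnoajnoa


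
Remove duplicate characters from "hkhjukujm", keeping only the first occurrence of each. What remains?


Input: 'hkhjukujm'
Operation: keep first occurrence of each character
Scan: s[0]='h' new -> keep; s[1]='k' new -> keep; s[2]='h' seen -> skip; s[3]='j' new -> keep; s[4]='u' new -> keep; s[5]='k' seen -> skip; s[6]='u' seen -> skip; s[7]='j' seen -> skip; s[8]='m' new -> keep
Result: hkjum


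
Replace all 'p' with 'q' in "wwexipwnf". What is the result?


Input string: 'wwexipwnf'
Operation: replace 'p' with 'q'
Positions of 'p': 5
After replacement: wwexiqwnf


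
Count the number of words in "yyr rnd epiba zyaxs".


Input string: 'yyr rnd epiba zyaxs'
Operation: split by spaces
Words found: 'yyr', 'rnd', 'epiba', 'zyaxs'
Word count: 4


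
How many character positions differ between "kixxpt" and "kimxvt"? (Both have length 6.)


String 1: 'kixxpt'
String 2: 'kimxvt'
Compare each position: pos 0: 'k'=='k', pos 1: 'i'=='i', pos 2: 'x'!='m', pos 3: 'x'=='x', pos 4: 'p'!='v', pos 5: 't'=='t'
Differing positions: 2
Hamming distance: 2


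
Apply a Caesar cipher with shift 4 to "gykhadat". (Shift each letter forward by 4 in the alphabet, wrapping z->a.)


Input: 'gykhadat', shift = 4
Operation: for each letter, (position + 4) mod 26
Mapping: 'g'(6+4=10)->'k', 'y'(24+4=28, 28 mod 26=2)->'c', 'k'(10+4=14)->'o', 'h'(7+4=11)->'l', 'a'(0+4=4)->'e', 'd'(3+4=7)->'h', 'a'(0+4=4)->'e', 't'(19+4=23)->'x'
Result: kcolehex


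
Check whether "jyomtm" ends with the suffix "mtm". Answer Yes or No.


Input string: 'jyomtm'
Suffix to check: 'mtm'
Last 3 characters of input: 'mtm'
Match: True
Result: Yes


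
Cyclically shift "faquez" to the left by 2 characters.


Input: 'faquez', shift = 2
Operation: split at index 2 and swap parts
Front part s[0:2] = 'fa'
Back part s[2:] = 'quez'
Rotated = back + front = 'quez' + 'fa'
Result: quezfa


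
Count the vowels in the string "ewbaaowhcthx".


Input string: 'ewbaaowhcthx'
Operation: count vowels (a, e, i, o, u)
Scan: s[0]='e' (vowel), s[1]='w', s[2]='b', s[3]='a' (vowel), s[4]='a' (vowel), s[5]='o' (vowel), s[6]='w', s[7]='h', s[8]='c', s[9]='t', s[10]='h', s[11]='x'
Vowels found: 4
Result: 4


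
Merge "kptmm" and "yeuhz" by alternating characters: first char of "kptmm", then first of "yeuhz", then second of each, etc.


String 1: 'kptmm'
String 2: 'yeuhz'
Operation: alternate characters
Pairs: 'k'+'y', 'p'+'e', 't'+'u', 'm'+'h', 'm'+'z'
Result: kypetumhmz


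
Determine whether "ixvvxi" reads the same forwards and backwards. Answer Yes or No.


Input string: 'ixvvxi'
Reversed: 'ixvvxi'
Compare pairs: s[0]='i' vs s[5]='i' (match), s[1]='x' vs s[4]='x' (match), s[2]='v' vs s[3]='v' (match)
Palindrome: Yes


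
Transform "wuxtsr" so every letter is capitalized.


Input string: 'wuxtsr'
Operation: convert each letter to uppercase
Mapping: 'w'->'W', 'u'->'U', 'x'->'X', 't'->'T', 's'->'S', 'r'->'R'
Result: WUXTSR


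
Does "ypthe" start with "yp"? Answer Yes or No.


Input string: 'ypthe'
Prefix to check: 'yp'
First 2 characters of input: 'yp'
Match: True
Result: Yes


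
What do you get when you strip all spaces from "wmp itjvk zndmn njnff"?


Input string: 'wmp itjvk zndmn njnff'
Operation: remove all spaces
Words: 'wmp', 'itjvk', 'zndmn', 'njnff'
Join without spaces: wmpitjvkzndmnnjnff


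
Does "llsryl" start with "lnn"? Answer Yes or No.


Input string: 'llsryl'
Prefix to check: 'lnn'
First 3 characters of input: 'lls'
Match: False
Result: No


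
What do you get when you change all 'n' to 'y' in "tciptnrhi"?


Input string: 'tciptnrhi'
Operation: replace 'n' with 'y'
Positions of 'n': 5
After replacement: tciptyrhi


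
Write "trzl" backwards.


Input string: 'trzl'
Operation: reverse character order
Original order: 't' -> 'r' -> 'z' -> 'l'
Reversed order: 'l' -> 'z' -> 'r' -> 't'
Result: lzrt


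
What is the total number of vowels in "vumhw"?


Input string: 'vumhw'
Operation: count vowels (a, e, i, o, u)
Scan: s[0]='v', s[1]='u' (vowel), s[2]='m', s[3]='h', s[4]='w'
Vowels found: 1
Result: 1


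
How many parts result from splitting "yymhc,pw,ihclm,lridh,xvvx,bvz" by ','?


Input string: 'yymhc,pw,ihclm,lridh,xvvx,bvz'
Delimiter: ','
Split result: 'yymhc', 'pw', 'ihclm', 'lridh', 'xvvx', 'bvz'
Number of parts: 6


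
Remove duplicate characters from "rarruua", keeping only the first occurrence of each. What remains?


Input: 'rarruua'
Operation: keep first occurrence of each character
Scan: s[0]='r' new -> keep; s[1]='a' new -> keep; s[2]='r' seen -> skip; s[3]='r' seen -> skip; s[4]='u' new -> keep; s[5]='u' seen -> skip; s[6]='a' seen -> skip
Result: rau


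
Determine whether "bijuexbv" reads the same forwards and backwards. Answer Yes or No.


Input string: 'bijuexbv'
Reversed: 'vbxeujib'
Compare pairs: s[0]='b' vs s[7]='v' (mismatch), s[1]='i' vs s[6]='b' (mismatch), s[2]='j' vs s[5]='x' (mismatch), s[3]='u' vs s[4]='e' (mismatch)
Palindrome: No


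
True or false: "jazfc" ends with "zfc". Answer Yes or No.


Input string: 'jazfc'
Suffix to check: 'zfc'
Last 3 characters of input: 'zfc'
Match: True
Result: Yes


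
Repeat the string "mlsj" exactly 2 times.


Input string: 'mlsj'
Operation: repeat 2 times
Concatenation: 'mlsj' + 'mlsj'
Result: mlsjmlsj


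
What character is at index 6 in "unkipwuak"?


Input string: 'unkipwuak'
Operation: get character at index 6
Index mapping: s[0]='u', s[1]='n', s[2]='k', s[3]='i', s[4]='p', s[5]='w', s[6]='u'
Result: 'u'


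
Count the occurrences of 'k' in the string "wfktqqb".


Input string: 'wfktqqb'
Target character: 'k'
Scan each position: s[2]='k'
Matches found at indices: 2
Total: 1


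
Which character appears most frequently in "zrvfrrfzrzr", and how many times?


Input: 'zrvfrrfzrzr'
Operation: tally each character
Counts: 'f':2, 'r':5, 'v':1, 'z':3
Maximum: 'r' appears 5 times


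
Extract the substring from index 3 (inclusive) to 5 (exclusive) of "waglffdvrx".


Input string: 'waglffdvrx'
Operation: slice [3:5]
Extract characters: s[3]='l', s[4]='f'
Result: lf


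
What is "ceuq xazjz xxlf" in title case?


Input string: 'ceuq xazjz xxlf'
Operation: capitalize first letter of each word
Word transformations: 'ceuq'->'Ceuq', 'xazjz'->'Xazjz', 'xxlf'->'Xxlf'
Result: Ceuq Xazjz Xxlf


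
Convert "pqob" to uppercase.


Input string: 'pqob'
Operation: convert each letter to uppercase
Mapping: 'p'->'P', 'q'->'Q', 'o'->'O', 'b'->'B'
Result: PQOB


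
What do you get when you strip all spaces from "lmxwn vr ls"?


Input string: 'lmxwn vr ls'
Operation: remove all spaces
Words: 'lmxwn', 'vr', 'ls'
Join without spaces: lmxwnvrls


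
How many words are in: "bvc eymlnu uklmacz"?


Input string: 'bvc eymlnu uklmacz'
Operation: split by spaces
Words found: 'bvc', 'eymlnu', 'uklmacz'
Word count: 3


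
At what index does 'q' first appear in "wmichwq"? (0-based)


Input string: 'wmichwq'
Target: 'q'
Scanning left to right: s[0]='w', s[1]='m', s[2]='i', s[3]='c', s[4]='h', s[5]='w', s[6]='q'
First match at index: 6


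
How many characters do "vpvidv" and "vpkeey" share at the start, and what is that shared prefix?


String 1: 'vpvidv'
String 2: 'vpkeey'
Compare position by position:
pos 0: 'v' vs 'v' match
pos 1: 'p' vs 'p' match
pos 2: 'v' vs 'k' differ -> stop
Longest common prefix: "vp" (length 2)


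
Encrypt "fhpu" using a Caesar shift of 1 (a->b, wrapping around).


Input: 'fhpu', shift = 1
Operation: for each letter, (position + 1) mod 26
Mapping: 'f'(5+1=6)->'g', 'h'(7+1=8)->'i', 'p'(15+1=16)->'q', 'u'(20+1=21)->'v'
Result: giqv


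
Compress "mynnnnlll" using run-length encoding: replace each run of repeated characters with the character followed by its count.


Input: 'mynnnnlll'
Operation: identify consecutive runs
Runs: 'm' -> m1, 'y' -> y1, 'nnnn' -> n4, 'lll' -> l3
Encoded: m1y1n4l3


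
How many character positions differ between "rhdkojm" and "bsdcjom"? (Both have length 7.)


String 1: 'rhdkojm'
String 2: 'bsdcjom'
Compare each position: pos 0: 'r'!='b', pos 1: 'h'!='s', pos 2: 'd'=='d', pos 3: 'k'!='c', pos 4: 'o'!='j', pos 5: 'j'!='o', pos 6: 'm'=='m'
Differing positions: 5
Hamming distance: 5


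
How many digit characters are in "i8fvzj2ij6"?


Input string: 'i8fvzj2ij6'
Operation: count digit characters (0-9)
Scan: 'i', '8'(digit), 'f', 'v', 'z', 'j', '2'(digit), 'i', 'j', '6'(digit)
Digits found: 3
Result: 3


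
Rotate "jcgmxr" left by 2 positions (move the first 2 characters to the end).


Input: 'jcgmxr', shift = 2
Operation: split at index 2 and swap parts
Front part s[0:2] = 'jc'
Back part s[2:] = 'gmxr'
Rotated = back + front = 'gmxr' + 'jc'
Result: gmxrjc


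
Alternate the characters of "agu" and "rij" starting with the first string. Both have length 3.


String 1: 'agu'
String 2: 'rij'
Operation: alternate characters
Pairs: 'a'+'r', 'g'+'i', 'u'+'j'
Result: argiuj


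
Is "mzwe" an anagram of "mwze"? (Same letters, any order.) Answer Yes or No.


String 1: 'mwze' -> sorted: 'emwz'
String 2: 'mzwe' -> sorted: 'emwz'
Compare sorted forms: 'emwz' == 'emwz'
Anagram: Yes


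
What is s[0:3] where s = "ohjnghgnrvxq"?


Input string: 'ohjnghgnrvxq'
Operation: slice [0:3]
Extract characters: s[0]='o', s[1]='h', s[2]='j'
Result: ohj


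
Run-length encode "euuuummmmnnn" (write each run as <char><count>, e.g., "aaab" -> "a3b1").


Input: 'euuuummmmnnn'
Operation: identify consecutive runs
Runs: 'e' -> e1, 'uuuu' -> u4, 'mmmm' -> m4, 'nnn' -> n3
Encoded: e1u4m4n3


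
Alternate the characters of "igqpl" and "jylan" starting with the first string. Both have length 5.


String 1: 'igqpl'
String 2: 'jylan'
Operation: alternate characters
Pairs: 'i'+'j', 'g'+'y', 'q'+'l', 'p'+'a', 'l'+'n'
Result: ijgyqlpaln


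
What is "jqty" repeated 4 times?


Input string: 'jqty'
Operation: repeat 4 times
Concatenation: 'jqty' + 'jqty' + 'jqty' + 'jqty'
Result: jqtyjqtyjqtyjqty


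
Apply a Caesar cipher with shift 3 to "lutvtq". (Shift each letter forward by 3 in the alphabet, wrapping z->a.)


Input: 'lutvtq', shift = 3
Operation: for each letter, (position + 3) mod 26
Mapping: 'l'(11+3=14)->'o', 'u'(20+3=23)->'x', 't'(19+3=22)->'w', 'v'(21+3=24)->'y', 't'(19+3=22)->'w', 'q'(16+3=19)->'t'
Result: oxwywt


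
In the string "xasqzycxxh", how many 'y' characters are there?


Input string: 'xasqzycxxh'
Target character: 'y'
Scan each position: s[5]='y'
Matches found at indices: 5
Total: 1


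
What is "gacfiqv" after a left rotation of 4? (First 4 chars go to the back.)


Input: 'gacfiqv', shift = 4
Operation: split at index 4 and swap parts
Front part s[0:4] = 'gacf'
Back part s[4:] = 'iqv'
Rotated = back + front = 'iqv' + 'gacf'
Result: iqvgacf


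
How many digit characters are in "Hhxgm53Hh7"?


Input string: 'Hhxgm53Hh7'
Operation: count digit characters (0-9)
Scan: 'H', 'h', 'x', 'g', 'm', '5'(digit), '3'(digit), 'H', 'h', '7'(digit)
Digits found: 3
Result: 3


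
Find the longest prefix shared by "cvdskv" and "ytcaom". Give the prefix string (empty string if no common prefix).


String 1: 'cvdskv'
String 2: 'ytcaom'
Compare position by position:
pos 0: 'c' vs 'y' differ -> stop
Longest common prefix: "" (length 0)


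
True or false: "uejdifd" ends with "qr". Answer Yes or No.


Input string: 'uejdifd'
Suffix to check: 'qr'
Last 2 characters of input: 'fd'
Match: False
Result: No


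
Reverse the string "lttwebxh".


Input string: 'lttwebxh'
Operation: reverse character order
Original order: 'l' -> 't' -> 't' -> 'w' -> 'e' -> 'b' -> 'x' -> 'h'
Reversed order: 'h' -> 'x' -> 'b' -> 'e' -> 'w' -> 't' -> 't' -> 'l'
Result: hxbewttl


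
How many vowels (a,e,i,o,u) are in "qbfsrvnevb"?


Input string: 'qbfsrvnevb'
Operation: count vowels (a, e, i, o, u)
Scan: s[0]='q', s[1]='b', s[2]='f', s[3]='s', s[4]='r', s[5]='v', s[6]='n', s[7]='e' (vowel), s[8]='v', s[9]='b'
Vowels found: 1
Result: 1


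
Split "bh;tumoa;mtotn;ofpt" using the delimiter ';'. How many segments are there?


Input string: 'bh;tumoa;mtotn;ofpt'
Delimiter: ';'
Split result: 'bh', 'tumoa', 'mtotn', 'ofpt'
Number of parts: 4


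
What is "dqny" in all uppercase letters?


Input string: 'dqny'
Operation: convert each letter to uppercase
Mapping: 'd'->'D', 'q'->'Q', 'n'->'N', 'y'->'Y'
Result: DQNY


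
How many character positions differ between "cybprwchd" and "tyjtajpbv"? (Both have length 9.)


String 1: 'cybprwchd'
String 2: 'tyjtajpbv'
Compare each position: pos 0: 'c'!='t', pos 1: 'y'=='y', pos 2: 'b'!='j', pos 3: 'p'!='t', pos 4: 'r'!='a', pos 5: 'w'!='j', pos 6: 'c'!='p', pos 7: 'h'!='b', pos 8: 'd'!='v'
Differing positions: 8
Hamming distance: 8


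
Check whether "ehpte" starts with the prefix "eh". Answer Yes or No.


Input string: 'ehpte'
Prefix to check: 'eh'
First 2 characters of input: 'eh'
Match: True
Result: Yes


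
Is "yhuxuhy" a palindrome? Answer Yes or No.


Input string: 'yhuxuhy'
Reversed: 'yhuxuhy'
Compare pairs: s[0]='y' vs s[6]='y' (match), s[1]='h' vs s[5]='h' (match), s[2]='u' vs s[4]='u' (match)
Palindrome: Yes


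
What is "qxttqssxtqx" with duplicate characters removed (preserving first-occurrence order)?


Input: 'qxttqssxtqx'
Operation: keep first occurrence of each character
Scan: s[0]='q' new -> keep; s[1]='x' new -> keep; s[2]='t' new -> keep; s[3]='t' seen -> skip; s[4]='q' seen -> skip; s[5]='s' new -> keep; s[6]='s' seen -> skip; s[7]='x' seen -> skip; s[8]='t' seen -> skip; s[9]='q' seen -> skip; s[10]='x' seen -> skip
Result: qxts


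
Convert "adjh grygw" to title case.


Input string: 'adjh grygw'
Operation: capitalize first letter of each word
Word transformations: 'adjh'->'Adjh', 'grygw'->'Grygw'
Result: Adjh Grygw


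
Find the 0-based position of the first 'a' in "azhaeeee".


Input string: 'azhaeeee'
Target: 'a'
Scanning left to right: s[0]='a'
First match at index: 0


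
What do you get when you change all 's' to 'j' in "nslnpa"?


Input string: 'nslnpa'
Operation: replace 's' with 'j'
Positions of 's': 1
After replacement: njlnpa


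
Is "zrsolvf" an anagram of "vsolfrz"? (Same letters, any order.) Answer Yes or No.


String 1: 'vsolfrz' -> sorted: 'florsvz'
String 2: 'zrsolvf' -> sorted: 'florsvz'
Compare sorted forms: 'florsvz' == 'florsvz'
Anagram: Yes


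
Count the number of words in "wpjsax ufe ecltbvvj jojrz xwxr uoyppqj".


Input string: 'wpjsax ufe ecltbvvj jojrz xwxr uoyppqj'
Operation: split by spaces
Words found: 'wpjsax', 'ufe', 'ecltbvvj', 'jojrz', 'xwxr', 'uoyppqj'
Word count: 6


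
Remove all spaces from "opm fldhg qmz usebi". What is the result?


Input string: 'opm fldhg qmz usebi'
Operation: remove all spaces
Words: 'opm', 'fldhg', 'qmz', 'usebi'
Join without spaces: opmfldhgqmzusebi


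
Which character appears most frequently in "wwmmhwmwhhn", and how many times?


Input: 'wwmmhwmwhhn'
Operation: tally each character
Counts: 'h':3, 'm':3, 'n':1, 'w':4
Maximum: 'w' appears 4 times


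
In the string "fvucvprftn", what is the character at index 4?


Input string: 'fvucvprftn'
Operation: get character at index 4
Index mapping: s[0]='f', s[1]='v', s[2]='u', s[3]='c', s[4]='v'
Result: 'v'


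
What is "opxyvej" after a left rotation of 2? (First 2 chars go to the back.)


Input: 'opxyvej', shift = 2
Operation: split at index 2 and swap parts
Front part s[0:2] = 'op'
Back part s[2:] = 'xyvej'
Rotated = back + front = 'xyvej' + 'op'
Result: xyvejop


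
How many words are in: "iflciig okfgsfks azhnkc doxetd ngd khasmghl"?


Input string: 'iflciig okfgsfks azhnkc doxetd ngd khasmghl'
Operation: split by spaces
Words found: 'iflciig', 'okfgsfks', 'azhnkc', 'doxetd', 'ngd', 'khasmghl'
Word count: 6


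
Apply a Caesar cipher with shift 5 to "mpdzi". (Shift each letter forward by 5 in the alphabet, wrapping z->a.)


Input: 'mpdzi', shift = 5
Operation: for each letter, (position + 5) mod 26
Mapping: 'm'(12+5=17)->'r', 'p'(15+5=20)->'u', 'd'(3+5=8)->'i', 'z'(25+5=30, 30 mod 26=4)->'e', 'i'(8+5=13)->'n'
Result: ruien


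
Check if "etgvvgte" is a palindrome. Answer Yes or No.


Input string: 'etgvvgte'
Reversed: 'etgvvgte'
Compare pairs: s[0]='e' vs s[7]='e' (match), s[1]='t' vs s[6]='t' (match), s[2]='g' vs s[5]='g' (match), s[3]='v' vs s[4]='v' (match)
Palindrome: Yes


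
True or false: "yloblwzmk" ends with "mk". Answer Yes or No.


Input string: 'yloblwzmk'
Suffix to check: 'mk'
Last 2 characters of input: 'mk'
Match: True
Result: Yes


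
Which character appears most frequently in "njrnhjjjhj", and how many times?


Input: 'njrnhjjjhj'
Operation: tally each character
Counts: 'h':2, 'j':5, 'n':2, 'r':1
Maximum: 'j' appears 5 times


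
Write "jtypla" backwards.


Input string: 'jtypla'
Operation: reverse character order
Original order: 'j' -> 't' -> 'y' -> 'p' -> 'l' -> 'a'
Reversed order: 'a' -> 'l' -> 'p' -> 'y' -> 't' -> 'j'
Result: alpytj


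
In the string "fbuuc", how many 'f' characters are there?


Input string: 'fbuuc'
Target character: 'f'
Scan each position: s[0]='f'
Matches found at indices: 0
Total: 1


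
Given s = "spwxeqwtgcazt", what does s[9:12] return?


Input string: 'spwxeqwtgcazt'
Operation: slice [9:12]
Extract characters: s[9]='c', s[10]='a', s[11]='z'
Result: caz


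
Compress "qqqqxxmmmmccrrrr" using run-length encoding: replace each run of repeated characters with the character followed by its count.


Input: 'qqqqxxmmmmccrrrr'
Operation: identify consecutive runs
Runs: 'qqqq' -> q4, 'xx' -> x2, 'mmmm' -> m4, 'cc' -> c2, 'rrrr' -> r4
Encoded: q4x2m4c2r4


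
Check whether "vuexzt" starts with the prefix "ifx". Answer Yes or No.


Input string: 'vuexzt'
Prefix to check: 'ifx'
First 3 characters of input: 'vue'
Match: False
Result: No


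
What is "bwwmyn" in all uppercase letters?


Input string: 'bwwmyn'
Operation: convert each letter to uppercase
Mapping: 'b'->'B', 'w'->'W', 'w'->'W', 'm'->'M', 'y'->'Y', 'n'->'N'
Result: BWWMYN


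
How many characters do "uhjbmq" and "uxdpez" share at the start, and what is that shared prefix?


String 1: 'uhjbmq'
String 2: 'uxdpez'
Compare position by position:
pos 0: 'u' vs 'u' match
pos 1: 'h' vs 'x' differ -> stop
Longest common prefix: "u" (length 1)


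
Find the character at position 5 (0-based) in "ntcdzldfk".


Input string: 'ntcdzldfk'
Operation: get character at index 5
Index mapping: s[0]='n', s[1]='t', s[2]='c', s[3]='d', s[4]='z', s[5]='l'
Result: 'l'


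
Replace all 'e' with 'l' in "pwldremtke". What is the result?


Input string: 'pwldremtke'
Operation: replace 'e' with 'l'
Positions of 'e': 5, 9
After replacement: pwldrlmtkl


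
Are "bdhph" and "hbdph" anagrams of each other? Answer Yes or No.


String 1: 'bdhph' -> sorted: 'bdhhp'
String 2: 'hbdph' -> sorted: 'bdhhp'
Compare sorted forms: 'bdhhp' == 'bdhhp'
Anagram: Yes


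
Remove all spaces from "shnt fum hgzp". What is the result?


Input string: 'shnt fum hgzp'
Operation: remove all spaces
Words: 'shnt', 'fum', 'hgzp'
Join without spaces: shntfumhgzp


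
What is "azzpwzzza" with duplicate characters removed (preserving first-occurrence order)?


Input: 'azzpwzzza'
Operation: keep first occurrence of each character
Scan: s[0]='a' new -> keep; s[1]='z' new -> keep; s[2]='z' seen -> skip; s[3]='p' new -> keep; s[4]='w' new -> keep; s[5]='z' seen -> skip; s[6]='z' seen -> skip; s[7]='z' seen -> skip; s[8]='a' seen -> skip
Result: azpw


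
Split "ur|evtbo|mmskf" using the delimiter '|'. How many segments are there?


Input string: 'ur|evtbo|mmskf'
Delimiter: '|'
Split result: 'ur', 'evtbo', 'mmskf'
Number of parts: 3


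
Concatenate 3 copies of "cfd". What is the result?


Input string: 'cfd'
Operation: repeat 3 times
Concatenation: 'cfd' + 'cfd' + 'cfd'
Result: cfdcfdcfd


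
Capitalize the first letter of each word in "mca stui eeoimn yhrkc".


Input string: 'mca stui eeoimn yhrkc'
Operation: capitalize first letter of each word
Word transformations: 'mca'->'Mca', 'stui'->'Stui', 'eeoimn'->'Eeoimn', 'yhrkc'->'Yhrkc'
Result: Mca Stui Eeoimn Yhrkc


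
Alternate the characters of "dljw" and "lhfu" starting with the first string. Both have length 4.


String 1: 'dljw'
String 2: 'lhfu'
Operation: alternate characters
Pairs: 'd'+'l', 'l'+'h', 'j'+'f', 'w'+'u'
Result: dllhjfwu


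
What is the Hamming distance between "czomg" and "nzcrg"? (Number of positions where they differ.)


String 1: 'czomg'
String 2: 'nzcrg'
Compare each position: pos 0: 'c'!='n', pos 1: 'z'=='z', pos 2: 'o'!='c', pos 3: 'm'!='r', pos 4: 'g'=='g'
Differing positions: 3
Hamming distance: 3


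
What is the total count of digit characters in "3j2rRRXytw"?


Input string: '3j2rRRXytw'
Operation: count digit characters (0-9)
Scan: '3'(digit), 'j', '2'(digit), 'r', 'R', 'R', 'X', 'y', 't', 'w'
Digits found: 2
Result: 2


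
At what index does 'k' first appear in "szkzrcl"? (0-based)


Input string: 'szkzrcl'
Target: 'k'
Scanning left to right: s[0]='s', s[1]='z', s[2]='k'
First match at index: 2


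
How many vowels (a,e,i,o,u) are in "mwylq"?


Input string: 'mwylq'
Operation: count vowels (a, e, i, o, u)
Scan: s[0]='m', s[1]='w', s[2]='y', s[3]='l', s[4]='q'
Vowels found: 0
Result: 0


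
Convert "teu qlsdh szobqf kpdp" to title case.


Input string: 'teu qlsdh szobqf kpdp'
Operation: capitalize first letter of each word
Word transformations: 'teu'->'Teu', 'qlsdh'->'Qlsdh', 'szobqf'->'Szobqf', 'kpdp'->'Kpdp'
Result: Teu Qlsdh Szobqf Kpdp


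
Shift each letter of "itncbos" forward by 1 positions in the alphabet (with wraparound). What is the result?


Input: 'itncbos', shift = 1
Operation: for each letter, (position + 1) mod 26
Mapping: 'i'(8+1=9)->'j', 't'(19+1=20)->'u', 'n'(13+1=14)->'o', 'c'(2+1=3)->'d', 'b'(1+1=2)->'c', 'o'(14+1=15)->'p', 's'(18+1=19)->'t'
Result: juodcpt


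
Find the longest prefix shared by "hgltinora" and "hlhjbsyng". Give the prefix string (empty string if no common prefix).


String 1: 'hgltinora'
String 2: 'hlhjbsyng'
Compare position by position:
pos 0: 'h' vs 'h' match
pos 1: 'g' vs 'l' differ -> stop
Longest common prefix: "h" (length 1)


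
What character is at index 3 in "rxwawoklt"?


Input string: 'rxwawoklt'
Operation: get character at index 3
Index mapping: s[0]='r', s[1]='x', s[2]='w', s[3]='a'
Result: 'a'


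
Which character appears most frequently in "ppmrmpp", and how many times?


Input: 'ppmrmpp'
Operation: tally each character
Counts: 'm':2, 'p':4, 'r':1
Maximum: 'p' appears 4 times


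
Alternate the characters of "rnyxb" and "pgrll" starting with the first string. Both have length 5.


String 1: 'rnyxb'
String 2: 'pgrll'
Operation: alternate characters
Pairs: 'r'+'p', 'n'+'g', 'y'+'r', 'x'+'l', 'b'+'l'
Result: rpngyrxlbl


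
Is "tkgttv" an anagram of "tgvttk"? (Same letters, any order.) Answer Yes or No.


String 1: 'tgvttk' -> sorted: 'gktttv'
String 2: 'tkgttv' -> sorted: 'gktttv'
Compare sorted forms: 'gktttv' == 'gktttv'
Anagram: Yes


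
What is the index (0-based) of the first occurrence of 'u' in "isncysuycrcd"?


Input string: 'isncysuycrcd'
Target: 'u'
Scanning left to right: s[0]='i', s[1]='s', s[2]='n', s[3]='c', s[4]='y', s[5]='s', s[6]='u'
First match at index: 6


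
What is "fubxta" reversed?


Input string: 'fubxta'
Operation: reverse character order
Original order: 'f' -> 'u' -> 'b' -> 'x' -> 't' -> 'a'
Reversed order: 'a' -> 't' -> 'x' -> 'b' -> 'u' -> 'f'
Result: atxbuf


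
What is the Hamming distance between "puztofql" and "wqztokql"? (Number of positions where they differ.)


String 1: 'puztofql'
String 2: 'wqztokql'
Compare each position: pos 0: 'p'!='w', pos 1: 'u'!='q', pos 2: 'z'=='z', pos 3: 't'=='t', pos 4: 'o'=='o', pos 5: 'f'!='k', pos 6: 'q'=='q', pos 7: 'l'=='l'
Differing positions: 3
Hamming distance: 3


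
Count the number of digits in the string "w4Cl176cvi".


Input string: 'w4Cl176cvi'
Operation: count digit characters (0-9)
Scan: 'w', '4'(digit), 'C', 'l', '1'(digit), '7'(digit), '6'(digit), 'c', 'v', 'i'
Digits found: 4
Result: 4


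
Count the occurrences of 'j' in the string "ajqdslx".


Input string: 'ajqdslx'
Target character: 'j'
Scan each position: s[1]='j'
Matches found at indices: 1
Total: 1


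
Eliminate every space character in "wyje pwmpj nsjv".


Input string: 'wyje pwmpj nsjv'
Operation: remove all spaces
Words: 'wyje', 'pwmpj', 'nsjv'
Join without spaces: wyjepwmpjnsjv


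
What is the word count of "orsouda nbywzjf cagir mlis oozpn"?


Input string: 'orsouda nbywzjf cagir mlis oozpn'
Operation: split by spaces
Words found: 'orsouda', 'nbywzjf', 'cagir', 'mlis', 'oozpn'
Word count: 5


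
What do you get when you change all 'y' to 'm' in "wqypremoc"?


Input string: 'wqypremoc'
Operation: replace 'y' with 'm'
Positions of 'y': 2
After replacement: wqmpremoc


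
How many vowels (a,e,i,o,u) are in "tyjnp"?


Input string: 'tyjnp'
Operation: count vowels (a, e, i, o, u)
Scan: s[0]='t', s[1]='y', s[2]='j', s[3]='n', s[4]='p'
Vowels found: 0
Result: 0


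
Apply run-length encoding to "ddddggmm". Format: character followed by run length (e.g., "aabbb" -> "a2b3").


Input: 'ddddggmm'
Operation: identify consecutive runs
Runs: 'dddd' -> d4, 'gg' -> g2, 'mm' -> m2
Encoded: d4g2m2


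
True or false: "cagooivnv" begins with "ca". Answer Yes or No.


Input string: 'cagooivnv'
Prefix to check: 'ca'
First 2 characters of input: 'ca'
Match: True
Result: Yes


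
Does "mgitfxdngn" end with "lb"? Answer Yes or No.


Input string: 'mgitfxdngn'
Suffix to check: 'lb'
Last 2 characters of input: 'gn'
Match: False
Result: No


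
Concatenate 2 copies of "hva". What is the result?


Input string: 'hva'
Operation: repeat 2 times
Concatenation: 'hva' + 'hva'
Result: hvahva


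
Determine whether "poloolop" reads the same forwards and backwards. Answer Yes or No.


Input string: 'poloolop'
Reversed: 'poloolop'
Compare pairs: s[0]='p' vs s[7]='p' (match), s[1]='o' vs s[6]='o' (match), s[2]='l' vs s[5]='l' (match), s[3]='o' vs s[4]='o' (match)
Palindrome: Yes


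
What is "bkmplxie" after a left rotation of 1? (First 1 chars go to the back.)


Input: 'bkmplxie', shift = 1
Operation: split at index 1 and swap parts
Front part s[0:1] = 'b'
Back part s[1:] = 'kmplxie'
Rotated = back + front = 'kmplxie' + 'b'
Result: kmplxieb


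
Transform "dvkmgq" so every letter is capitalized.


Input string: 'dvkmgq'
Operation: convert each letter to uppercase
Mapping: 'd'->'D', 'v'->'V', 'k'->'K', 'm'->'M', 'g'->'G', 'q'->'Q'
Result: DVKMGQ


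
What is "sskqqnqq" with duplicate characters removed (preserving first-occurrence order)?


Input: 'sskqqnqq'
Operation: keep first occurrence of each character
Scan: s[0]='s' new -> keep; s[1]='s' seen -> skip; s[2]='k' new -> keep; s[3]='q' new -> keep; s[4]='q' seen -> skip; s[5]='n' new -> keep; s[6]='q' seen -> skip; s[7]='q' seen -> skip
Result: skqn


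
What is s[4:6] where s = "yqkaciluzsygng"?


Input string: 'yqkaciluzsygng'
Operation: slice [4:6]
Extract characters: s[4]='c', s[5]='i'
Result: ci


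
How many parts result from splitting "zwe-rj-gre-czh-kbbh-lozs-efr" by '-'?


Input string: 'zwe-rj-gre-czh-kbbh-lozs-efr'
Delimiter: '-'
Split result: 'zwe', 'rj', 'gre', 'czh', 'kbbh', 'lozs', 'efr'
Number of parts: 7


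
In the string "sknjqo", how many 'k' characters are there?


Input string: 'sknjqo'
Target character: 'k'
Scan each position: s[1]='k'
Matches found at indices: 1
Total: 1


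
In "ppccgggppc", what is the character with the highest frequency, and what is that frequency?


Input: 'ppccgggppc'
Operation: tally each character
Counts: 'c':3, 'g':3, 'p':4
Maximum: 'p' appears 4 times


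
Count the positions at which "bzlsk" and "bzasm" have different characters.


String 1: 'bzlsk'
String 2: 'bzasm'
Compare each position: pos 0: 'b'=='b', pos 1: 'z'=='z', pos 2: 'l'!='a', pos 3: 's'=='s', pos 4: 'k'!='m'
Differing positions: 2
Hamming distance: 2


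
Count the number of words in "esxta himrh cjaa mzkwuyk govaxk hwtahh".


Input string: 'esxta himrh cjaa mzkwuyk govaxk hwtahh'
Operation: split by spaces
Words found: 'esxta', 'himrh', 'cjaa', 'mzkwuyk', 'govaxk', 'hwtahh'
Word count: 6


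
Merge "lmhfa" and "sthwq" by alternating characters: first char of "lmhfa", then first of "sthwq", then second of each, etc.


String 1: 'lmhfa'
String 2: 'sthwq'
Operation: alternate characters
Pairs: 'l'+'s', 'm'+'t', 'h'+'h', 'f'+'w', 'a'+'q'
Result: lsmthhfwaq


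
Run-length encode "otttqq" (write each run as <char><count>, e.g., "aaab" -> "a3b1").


Input: 'otttqq'
Operation: identify consecutive runs
Runs: 'o' -> o1, 'ttt' -> t3, 'qq' -> q2
Encoded: o1t3q2


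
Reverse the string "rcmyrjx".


Input string: 'rcmyrjx'
Operation: reverse character order
Original order: 'r' -> 'c' -> 'm' -> 'y' -> 'r' -> 'j' -> 'x'
Reversed order: 'x' -> 'j' -> 'r' -> 'y' -> 'm' -> 'c' -> 'r'
Result: xjrymcr


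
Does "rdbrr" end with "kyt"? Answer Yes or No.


Input string: 'rdbrr'
Suffix to check: 'kyt'
Last 3 characters of input: 'brr'
Match: False
Result: No


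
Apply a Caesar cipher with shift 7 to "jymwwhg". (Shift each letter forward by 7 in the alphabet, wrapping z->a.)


Input: 'jymwwhg', shift = 7
Operation: for each letter, (position + 7) mod 26
Mapping: 'j'(9+7=16)->'q', 'y'(24+7=31, 31 mod 26=5)->'f', 'm'(12+7=19)->'t', 'w'(22+7=29, 29 mod 26=3)->'d', 'w'(22+7=29, 29 mod 26=3)->'d', 'h'(7+7=14)->'o', 'g'(6+7=13)->'n'
Result: qftddon


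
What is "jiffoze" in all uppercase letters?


Input string: 'jiffoze'
Operation: convert each letter to uppercase
Mapping: 'j'->'J', 'i'->'I', 'f'->'F', 'f'->'F', 'o'->'O', 'z'->'Z', 'e'->'E'
Result: JIFFOZE


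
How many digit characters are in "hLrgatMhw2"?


Input string: 'hLrgatMhw2'
Operation: count digit characters (0-9)
Scan: 'h', 'L', 'r', 'g', 'a', 't', 'M', 'h', 'w', '2'(digit)
Digits found: 1
Result: 1


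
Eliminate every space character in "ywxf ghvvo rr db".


Input string: 'ywxf ghvvo rr db'
Operation: remove all spaces
Words: 'ywxf', 'ghvvo', 'rr', 'db'
Join without spaces: ywxfghvvorrdb


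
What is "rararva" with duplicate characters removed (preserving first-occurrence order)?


Input: 'rararva'
Operation: keep first occurrence of each character
Scan: s[0]='r' new -> keep; s[1]='a' new -> keep; s[2]='r' seen -> skip; s[3]='a' seen -> skip; s[4]='r' seen -> skip; s[5]='v' new -> keep; s[6]='a' seen -> skip
Result: rav


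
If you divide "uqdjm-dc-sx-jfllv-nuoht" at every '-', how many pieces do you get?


Input string: 'uqdjm-dc-sx-jfllv-nuoht'
Delimiter: '-'
Split result: 'uqdjm', 'dc', 'sx', 'jfllv', 'nuoht'
Number of parts: 5


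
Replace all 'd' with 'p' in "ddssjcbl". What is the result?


Input string: 'ddssjcbl'
Operation: replace 'd' with 'p'
Positions of 'd': 0, 1
After replacement: ppssjcbl


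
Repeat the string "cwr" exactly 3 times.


Input string: 'cwr'
Operation: repeat 3 times
Concatenation: 'cwr' + 'cwr' + 'cwr'
Result: cwrcwrcwr


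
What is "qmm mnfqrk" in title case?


Input string: 'qmm mnfqrk'
Operation: capitalize first letter of each word
Word transformations: 'qmm'->'Qmm', 'mnfqrk'->'Mnfqrk'
Result: Qmm Mnfqrk


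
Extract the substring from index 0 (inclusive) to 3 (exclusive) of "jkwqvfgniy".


Input string: 'jkwqvfgniy'
Operation: slice [0:3]
Extract characters: s[0]='j', s[1]='k', s[2]='w'
Result: jkw
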